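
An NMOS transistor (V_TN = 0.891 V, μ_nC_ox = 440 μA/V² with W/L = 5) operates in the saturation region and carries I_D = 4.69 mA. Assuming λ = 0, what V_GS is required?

k_n = μ_nC_ox · (W/L) = 2.2 mA/V².
In saturation I_D = ½ k_n (V_GS − V_TN)², so V_GS − V_TN = √(2 I_D / k_n) = √(2 × 4.69 / 2.2) = 2.06 V.
V_GS = 0.891 + 2.06 = 2.96 V.

V_GS = 2.96 V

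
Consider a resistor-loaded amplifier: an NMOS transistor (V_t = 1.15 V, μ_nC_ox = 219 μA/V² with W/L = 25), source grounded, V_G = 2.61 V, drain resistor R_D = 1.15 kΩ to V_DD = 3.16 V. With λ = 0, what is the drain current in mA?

V_GS = V_G = 2.61 V, so V_ov = 2.61 − 1.15 = 1.46 V.
k_n = μ_nC_ox · (W/L) = 5.475 mA/V².
Assume saturation: I_D = ½ k_n V_ov² = 0.5 × 5.475 × 1.46² = 5.84 mA, giving V_DS = V_DD − I_D R_D = 3.16 − 5.84 × 1.15 = -3.55 V.
But -3.55 V < V_ov = 1.46 V, so the device is actually in triode.
In triode I_D = k_n[V_ov V_DS − ½ V_DS²] and I_D = (V_DD − V_DS)/R_D. Equating: 3.15 V_DS² − 10.19 V_DS + 3.16 = 0, giving V_DS = 0.347 V (the root below V_ov).
I_D = (3.16 − 0.347) / 1.15 = 2.45 mA.

I_D = 2.45 mA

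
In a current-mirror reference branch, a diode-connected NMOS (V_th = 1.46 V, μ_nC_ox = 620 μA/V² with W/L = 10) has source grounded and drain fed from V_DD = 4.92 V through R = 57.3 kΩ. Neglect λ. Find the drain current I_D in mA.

With gate tied to drain, V_GS = V_DS ≥ V_GS − V_th, so the device is in saturation.
k_n = μ_nC_ox · (W/L) = 6.2 mA/V².
KCL at the drain: ½ k_n (V_GS − V_th)² = (V_DD − V_GS)/R.
Let x = V_GS − 1.46. Then 178 x² + x − 3.46 = 0, giving x = 0.137 V (positive root), so V_GS = 1.6 V.
I_D = (V_DD − V_GS)/R = (4.92 − 1.6) / 57.3 = 0.058 mA.

I_D = 0.0580 mA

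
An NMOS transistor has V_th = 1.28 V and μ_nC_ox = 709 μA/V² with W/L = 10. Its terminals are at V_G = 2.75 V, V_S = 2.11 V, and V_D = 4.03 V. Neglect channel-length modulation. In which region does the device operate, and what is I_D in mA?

Cutoff; I_D = 0 mA

V_GS = V_G − V_S = 2.75 − 2.11 = 0.64 V; V_DS = V_D − V_S = 4.03 − 2.11 = 1.92 V.
V_GS = 0.64 V < V_th = 1.28 V, so the transistor is in cutoff.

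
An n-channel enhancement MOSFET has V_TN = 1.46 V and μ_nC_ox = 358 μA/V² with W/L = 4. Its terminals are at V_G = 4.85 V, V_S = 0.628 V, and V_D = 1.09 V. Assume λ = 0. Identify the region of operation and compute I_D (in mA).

V_GS = V_G − V_S = 4.85 − 0.628 = 4.22 V; V_DS = V_D − V_S = 1.09 − 0.628 = 0.462 V.
k_n = μ_nC_ox · (W/L) = 1.432 mA/V².
V_ov = V_GS − V_TN = 4.22 − 1.46 = 2.76 V.
Since V_DS = 0.462 V < V_ov = 2.76 V, the device is in the triode region.
I_D = k_n [V_ov · V_DS − ½ V_DS²] = 1.432 × [2.76 × 0.462 − 0.5 × 0.462²] = 1.67 mA.

Triode; I_D = 1.67 mA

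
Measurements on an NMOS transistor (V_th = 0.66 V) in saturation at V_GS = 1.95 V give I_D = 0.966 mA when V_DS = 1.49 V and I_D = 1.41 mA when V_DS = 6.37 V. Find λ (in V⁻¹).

λ = 0.110 V⁻¹

With V_GS fixed, I_D ∝ (1 + λ V_DS) in saturation, so I_D2/I_D1 = (1 + λ V_DS2)/(1 + λ V_DS1).
1.41/0.966 = 1.46 = (1 + 6.37 λ)/(1 + 1.49 λ).
Solving: λ (I_D1 V_DS2 − I_D2 V_DS1) = I_D2 − I_D1, so λ = (1.41 − 0.966) / (0.966 × 6.37 − 1.41 × 1.49) = 0.444 / 4.05 = 0.11 V⁻¹.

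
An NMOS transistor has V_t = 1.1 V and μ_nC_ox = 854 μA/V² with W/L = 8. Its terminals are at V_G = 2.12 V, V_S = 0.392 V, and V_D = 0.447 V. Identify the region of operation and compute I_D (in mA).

V_GS = V_G − V_S = 2.12 − 0.392 = 1.73 V; V_DS = V_D − V_S = 0.447 − 0.392 = 0.055 V.
k_n = μ_nC_ox · (W/L) = 6.832 mA/V².
V_ov = V_GS − V_t = 1.73 − 1.1 = 0.628 V.
Since V_DS = 0.055 V < V_ov = 0.628 V, the device is in the triode region.
I_D = k_n [V_ov · V_DS − ½ V_DS²] = 6.832 × [0.628 × 0.055 − 0.5 × 0.055²] = 0.226 mA.

Triode; I_D = 0.226 mA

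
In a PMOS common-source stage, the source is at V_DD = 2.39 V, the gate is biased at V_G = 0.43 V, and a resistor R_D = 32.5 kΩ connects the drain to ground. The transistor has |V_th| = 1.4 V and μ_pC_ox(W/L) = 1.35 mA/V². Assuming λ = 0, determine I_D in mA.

V_SG = V_DD − V_G = 2.39 − 0.43 = 1.96 V, so V_ov = 1.96 − 1.4 = 0.56 V.
Assume saturation: I_D = ½ k_p V_ov² = 0.5 × 1.35 × 0.56² = 0.212 mA, giving V_SD = V_DD − I_D R_D = 2.39 − 0.212 × 32.5 = -4.49 V.
But -4.49 V < V_ov = 0.56 V, so the device is actually in triode.
In triode I_D = k_p[V_ov V_SD − ½ V_SD²] and I_D = (V_DD − V_SD)/R_D. Equating: 21.9 V_SD² − 25.57 V_SD + 2.39 = 0, giving V_SD = 0.102 V (the root below V_ov).
I_D = (2.39 − 0.102) / 32.5 = 0.0704 mA.

I_D = 0.0704 mA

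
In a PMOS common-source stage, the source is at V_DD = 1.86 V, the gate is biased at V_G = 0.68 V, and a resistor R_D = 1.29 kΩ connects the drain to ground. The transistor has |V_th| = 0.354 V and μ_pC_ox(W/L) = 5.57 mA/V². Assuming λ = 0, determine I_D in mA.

V_SG = V_DD − V_G = 1.86 − 0.68 = 1.18 V, so V_ov = 1.18 − 0.354 = 0.826 V.
Assume saturation: I_D = ½ k_p V_ov² = 0.5 × 5.57 × 0.826² = 1.9 mA, giving V_SD = V_DD − I_D R_D = 1.86 − 1.9 × 1.29 = -0.591 V.
But -0.591 V < V_ov = 0.826 V, so the device is actually in triode.
In triode I_D = k_p[V_ov V_SD − ½ V_SD²] and I_D = (V_DD − V_SD)/R_D. Equating: 3.59 V_SD² − 6.935 V_SD + 1.86 = 0, giving V_SD = 0.322 V (the root below V_ov).
I_D = (1.86 − 0.322) / 1.29 = 1.19 mA.

I_D = 1.19 mA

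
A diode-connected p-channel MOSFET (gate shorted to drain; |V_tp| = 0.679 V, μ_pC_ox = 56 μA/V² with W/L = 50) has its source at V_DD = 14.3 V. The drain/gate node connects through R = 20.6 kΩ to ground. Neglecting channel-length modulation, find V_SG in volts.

With gate tied to drain, V_SG = V_SD ≥ V_SG − |V_tp|, so the device is in saturation.
k_p = μ_pC_ox · (W/L) = 2.8 mA/V².
KCL at the drain: ½ k_p (V_SG − |V_tp|)² = (V_DD − V_SG)/R.
Let x = V_SG − 0.679. Then 28.8 x² + x − 13.62 = 0, giving x = 0.67 V (positive root), so V_SG = 1.35 V.
I_D = (V_DD − V_SG)/R = (14.3 − 1.35) / 20.6 = 0.629 mA.

V_SG = 1.35 V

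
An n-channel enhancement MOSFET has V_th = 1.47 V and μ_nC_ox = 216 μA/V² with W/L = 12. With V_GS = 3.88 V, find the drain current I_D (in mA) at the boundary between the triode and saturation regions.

I_D = 7.53 mA

At the boundary V_DS = V_ov = V_GS − V_th = 3.88 − 1.47 = 2.41 V.
k_n = μ_nC_ox · (W/L) = 2.592 mA/V².
I_D = ½ k_n V_ov² = 0.5 × 2.592 × 2.41² = 7.53 mA.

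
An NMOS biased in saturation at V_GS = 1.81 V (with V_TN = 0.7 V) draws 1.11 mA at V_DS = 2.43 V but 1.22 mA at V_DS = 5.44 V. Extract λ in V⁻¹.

With V_GS fixed, I_D ∝ (1 + λ V_DS) in saturation, so I_D2/I_D1 = (1 + λ V_DS2)/(1 + λ V_DS1).
1.22/1.11 = 1.099 = (1 + 5.44 λ)/(1 + 2.43 λ).
Solving: λ (I_D1 V_DS2 − I_D2 V_DS1) = I_D2 − I_D1, so λ = (1.22 − 1.11) / (1.11 × 5.44 − 1.22 × 2.43) = 0.11 / 3.07 = 0.0358 V⁻¹.

λ = 0.0358 V⁻¹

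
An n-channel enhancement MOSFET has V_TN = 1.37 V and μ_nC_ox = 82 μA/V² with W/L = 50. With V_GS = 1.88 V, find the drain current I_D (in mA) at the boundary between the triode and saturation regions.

At the boundary V_DS = V_ov = V_GS − V_TN = 1.88 − 1.37 = 0.51 V.
k_n = μ_nC_ox · (W/L) = 4.1 mA/V².
I_D = ½ k_n V_ov² = 0.5 × 4.1 × 0.51² = 0.533 mA.

I_D = 0.533 mA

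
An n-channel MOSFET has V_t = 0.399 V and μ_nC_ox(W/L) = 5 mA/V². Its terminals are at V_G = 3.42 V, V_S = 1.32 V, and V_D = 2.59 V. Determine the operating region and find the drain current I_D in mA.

V_GS = V_G − V_S = 3.42 − 1.32 = 2.1 V; V_DS = V_D − V_S = 2.59 − 1.32 = 1.27 V.
V_ov = V_GS − V_t = 2.1 − 0.399 = 1.7 V.
Since V_DS = 1.27 V < V_ov = 1.7 V, the device is in the triode region.
I_D = k_n [V_ov · V_DS − ½ V_DS²] = 5 × [1.7 × 1.27 − 0.5 × 1.27²] = 6.77 mA.

Triode; I_D = 6.77 mA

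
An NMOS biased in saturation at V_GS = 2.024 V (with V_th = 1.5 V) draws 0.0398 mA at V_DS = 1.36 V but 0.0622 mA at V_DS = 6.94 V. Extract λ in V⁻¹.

With V_GS fixed, I_D ∝ (1 + λ V_DS) in saturation, so I_D2/I_D1 = (1 + λ V_DS2)/(1 + λ V_DS1).
0.0622/0.0398 = 1.563 = (1 + 6.94 λ)/(1 + 1.36 λ).
Solving: λ (I_D1 V_DS2 − I_D2 V_DS1) = I_D2 − I_D1, so λ = (0.0622 − 0.0398) / (0.0398 × 6.94 − 0.0622 × 1.36) = 0.0224 / 0.192 = 0.117 V⁻¹.

λ = 0.117 V⁻¹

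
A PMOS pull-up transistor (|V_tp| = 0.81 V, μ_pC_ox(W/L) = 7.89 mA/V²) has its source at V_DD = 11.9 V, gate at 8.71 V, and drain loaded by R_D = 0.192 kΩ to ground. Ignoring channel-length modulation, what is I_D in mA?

V_SG = V_DD − V_G = 11.9 − 8.71 = 3.19 V, so V_ov = 3.19 − 0.81 = 2.38 V.
Assume saturation: I_D = ½ k_p V_ov² = 0.5 × 7.89 × 2.38² = 22.3 mA, giving V_SD = V_DD − I_D R_D = 11.9 − 22.3 × 0.192 = 7.61 V.
V_SD = 7.61 V ≥ V_ov = 2.38 V, confirming saturation.

I_D = 22.3 mA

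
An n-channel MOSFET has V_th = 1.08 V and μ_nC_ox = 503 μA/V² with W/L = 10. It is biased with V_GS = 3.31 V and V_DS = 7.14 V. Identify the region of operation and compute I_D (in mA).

k_n = μ_nC_ox · (W/L) = 5.03 mA/V².
V_ov = V_GS − V_th = 3.31 − 1.08 = 2.23 V.
Since V_DS = 7.14 V ≥ V_ov = 2.23 V, the device is in saturation.
I_D = ½ k_n V_ov² = 0.5 × 5.03 × 2.23² = 12.5 mA.

Saturation; I_D = 12.5 mA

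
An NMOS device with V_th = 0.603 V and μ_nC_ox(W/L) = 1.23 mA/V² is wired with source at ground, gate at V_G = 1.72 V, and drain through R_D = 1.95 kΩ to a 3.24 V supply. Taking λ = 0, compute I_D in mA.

I_D = 0.767 mA

V_GS = V_G = 1.72 V, so V_ov = 1.72 − 0.603 = 1.12 V.
Assume saturation: I_D = ½ k_n V_ov² = 0.5 × 1.23 × 1.12² = 0.767 mA, giving V_DS = V_DD − I_D R_D = 3.24 − 0.767 × 1.95 = 1.74 V.
V_DS = 1.74 V ≥ V_ov = 1.12 V, confirming saturation.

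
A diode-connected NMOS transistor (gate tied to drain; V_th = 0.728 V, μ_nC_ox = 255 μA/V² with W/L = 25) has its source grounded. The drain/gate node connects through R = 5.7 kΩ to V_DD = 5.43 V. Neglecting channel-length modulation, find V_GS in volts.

With gate tied to drain, V_GS = V_DS ≥ V_GS − V_th, so the device is in saturation.
k_n = μ_nC_ox · (W/L) = 6.375 mA/V².
KCL at the drain: ½ k_n (V_GS − V_th)² = (V_DD − V_GS)/R.
Let x = V_GS − 0.728. Then 18.2 x² + x − 4.702 = 0, giving x = 0.482 V (positive root), so V_GS = 1.21 V.
I_D = (V_DD − V_GS)/R = (5.43 − 1.21) / 5.7 = 0.74 mA.

V_GS = 1.21 V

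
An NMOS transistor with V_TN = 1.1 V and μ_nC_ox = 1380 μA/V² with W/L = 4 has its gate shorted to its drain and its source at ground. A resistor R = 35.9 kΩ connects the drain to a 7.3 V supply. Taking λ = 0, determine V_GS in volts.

With gate tied to drain, V_GS = V_DS ≥ V_GS − V_TN, so the device is in saturation.
k_n = μ_nC_ox · (W/L) = 5.52 mA/V².
KCL at the drain: ½ k_n (V_GS − V_TN)² = (V_DD − V_GS)/R.
Let x = V_GS − 1.1. Then 99.1 x² + x − 6.2 = 0, giving x = 0.245 V (positive root), so V_GS = 1.35 V.
I_D = (V_DD − V_GS)/R = (7.3 − 1.35) / 35.9 = 0.166 mA.

V_GS = 1.35 V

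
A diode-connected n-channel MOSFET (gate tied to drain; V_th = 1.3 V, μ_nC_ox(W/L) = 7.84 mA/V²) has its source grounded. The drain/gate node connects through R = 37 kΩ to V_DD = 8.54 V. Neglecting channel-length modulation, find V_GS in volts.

With gate tied to drain, V_GS = V_DS ≥ V_GS − V_th, so the device is in saturation.
KCL at the drain: ½ k_n (V_GS − V_th)² = (V_DD − V_GS)/R.
Let x = V_GS − 1.3. Then 145 x² + x − 7.24 = 0, giving x = 0.22 V (positive root), so V_GS = 1.52 V.
I_D = (V_DD − V_GS)/R = (8.54 − 1.52) / 37 = 0.19 mA.

V_GS = 1.52 V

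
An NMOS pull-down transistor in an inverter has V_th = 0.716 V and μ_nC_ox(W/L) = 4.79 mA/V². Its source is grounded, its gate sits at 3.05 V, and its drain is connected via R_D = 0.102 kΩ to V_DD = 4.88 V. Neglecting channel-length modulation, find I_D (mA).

V_GS = V_G = 3.05 V, so V_ov = 3.05 − 0.716 = 2.33 V.
Assume saturation: I_D = ½ k_n V_ov² = 0.5 × 4.79 × 2.33² = 13 mA, giving V_DS = V_DD − I_D R_D = 4.88 − 13 × 0.102 = 3.55 V.
V_DS = 3.55 V ≥ V_ov = 2.33 V, confirming saturation.

I_D = 13.0 mA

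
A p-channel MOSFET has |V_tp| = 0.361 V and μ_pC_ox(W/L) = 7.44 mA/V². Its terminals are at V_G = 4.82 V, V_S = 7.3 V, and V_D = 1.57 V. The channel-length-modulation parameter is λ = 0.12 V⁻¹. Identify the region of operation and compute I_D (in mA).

V_SG = V_S − V_G = 7.3 − 4.82 = 2.48 V; V_SD = V_S − V_D = 7.3 − 1.57 = 5.73 V.
V_ov = V_SG − |V_tp| = 2.48 − 0.361 = 2.12 V.
Since V_SD = 5.73 V ≥ V_ov = 2.12 V, the device is in saturation.
I_D = ½ k_p V_ov² (1 + λ V_SD) = 0.5 × 7.44 × 2.12² × (1 + 0.12 × 5.73) = 28.2 mA.

Saturation; I_D = 28.2 mA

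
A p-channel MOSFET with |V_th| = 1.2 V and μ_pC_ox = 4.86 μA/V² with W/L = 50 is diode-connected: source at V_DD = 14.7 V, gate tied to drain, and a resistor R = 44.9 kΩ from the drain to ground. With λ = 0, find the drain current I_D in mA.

I_D = 0.268 mA

With gate tied to drain, V_SG = V_SD ≥ V_SG − |V_th|, so the device is in saturation.
k_p = μ_pC_ox · (W/L) = 0.243 mA/V².
KCL at the drain: ½ k_p (V_SG − |V_th|)² = (V_DD − V_SG)/R.
Let x = V_SG − 1.2. Then 5.46 x² + x − 13.5 = 0, giving x = 1.48 V (positive root), so V_SG = 2.68 V.
I_D = (V_DD − V_SG)/R = (14.7 − 2.68) / 44.9 = 0.268 mA.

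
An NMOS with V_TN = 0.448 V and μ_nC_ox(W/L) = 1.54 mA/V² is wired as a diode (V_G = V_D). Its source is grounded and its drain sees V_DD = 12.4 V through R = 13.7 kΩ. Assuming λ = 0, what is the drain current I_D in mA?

With gate tied to drain, V_GS = V_DS ≥ V_GS − V_TN, so the device is in saturation.
KCL at the drain: ½ k_n (V_GS − V_TN)² = (V_DD − V_GS)/R.
Let x = V_GS − 0.448. Then 10.5 x² + x − 11.95 = 0, giving x = 1.02 V (positive root), so V_GS = 1.47 V.
I_D = (V_DD − V_GS)/R = (12.4 − 1.47) / 13.7 = 0.798 mA.

I_D = 0.798 mA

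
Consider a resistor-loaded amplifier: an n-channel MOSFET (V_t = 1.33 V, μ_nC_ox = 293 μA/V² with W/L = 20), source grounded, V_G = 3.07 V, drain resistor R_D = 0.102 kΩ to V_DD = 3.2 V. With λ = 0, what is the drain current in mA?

V_GS = V_G = 3.07 V, so V_ov = 3.07 − 1.33 = 1.74 V.
k_n = μ_nC_ox · (W/L) = 5.86 mA/V².
Assume saturation: I_D = ½ k_n V_ov² = 0.5 × 5.86 × 1.74² = 8.87 mA, giving V_DS = V_DD − I_D R_D = 3.2 − 8.87 × 0.102 = 2.3 V.
V_DS = 2.3 V ≥ V_ov = 1.74 V, confirming saturation.

I_D = 8.87 mA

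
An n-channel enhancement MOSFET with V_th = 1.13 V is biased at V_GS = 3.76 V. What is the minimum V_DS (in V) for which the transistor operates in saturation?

The boundary between triode and saturation is V_DS = V_GS − V_th = V_ov.
V_ov = 3.76 − 1.13 = 2.63 V.

V_DS,sat = 2.63 V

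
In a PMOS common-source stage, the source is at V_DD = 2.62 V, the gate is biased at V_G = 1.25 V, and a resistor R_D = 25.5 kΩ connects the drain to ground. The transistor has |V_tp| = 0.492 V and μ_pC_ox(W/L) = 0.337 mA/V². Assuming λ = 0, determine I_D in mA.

V_SG = V_DD − V_G = 2.62 − 1.25 = 1.37 V, so V_ov = 1.37 − 0.492 = 0.878 V.
Assume saturation: I_D = ½ k_p V_ov² = 0.5 × 0.337 × 0.878² = 0.13 mA, giving V_SD = V_DD − I_D R_D = 2.62 − 0.13 × 25.5 = -0.692 V.
But -0.692 V < V_ov = 0.878 V, so the device is actually in triode.
In triode I_D = k_p[V_ov V_SD − ½ V_SD²] and I_D = (V_DD − V_SD)/R_D. Equating: 4.3 V_SD² − 8.545 V_SD + 2.62 = 0, giving V_SD = 0.379 V (the root below V_ov).
I_D = (2.62 − 0.379) / 25.5 = 0.0879 mA.

I_D = 0.0879 mA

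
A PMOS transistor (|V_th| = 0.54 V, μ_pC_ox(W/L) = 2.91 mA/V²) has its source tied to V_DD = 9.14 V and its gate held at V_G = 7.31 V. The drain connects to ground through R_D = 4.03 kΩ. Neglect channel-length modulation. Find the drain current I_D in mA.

V_SG = V_DD − V_G = 9.14 − 7.31 = 1.83 V, so V_ov = 1.83 − 0.54 = 1.29 V.
Assume saturation: I_D = ½ k_p V_ov² = 0.5 × 2.91 × 1.29² = 2.42 mA, giving V_SD = V_DD − I_D R_D = 9.14 − 2.42 × 4.03 = -0.618 V.
But -0.618 V < V_ov = 1.29 V, so the device is actually in triode.
In triode I_D = k_p[V_ov V_SD − ½ V_SD²] and I_D = (V_DD − V_SD)/R_D. Equating: 5.86 V_SD² − 16.13 V_SD + 9.14 = 0, giving V_SD = 0.799 V (the root below V_ov).
I_D = (9.14 − 0.799) / 4.03 = 2.07 mA.

I_D = 2.07 mA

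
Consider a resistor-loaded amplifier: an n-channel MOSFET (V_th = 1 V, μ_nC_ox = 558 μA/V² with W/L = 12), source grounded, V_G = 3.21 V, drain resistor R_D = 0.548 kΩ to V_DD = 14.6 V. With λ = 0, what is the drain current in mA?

V_GS = V_G = 3.21 V, so V_ov = 3.21 − 1 = 2.21 V.
k_n = μ_nC_ox · (W/L) = 6.696 mA/V².
Assume saturation: I_D = ½ k_n V_ov² = 0.5 × 6.696 × 2.21² = 16.4 mA, giving V_DS = V_DD − I_D R_D = 14.6 − 16.4 × 0.548 = 5.64 V.
V_DS = 5.64 V ≥ V_ov = 2.21 V, confirming saturation.

I_D = 16.4 mA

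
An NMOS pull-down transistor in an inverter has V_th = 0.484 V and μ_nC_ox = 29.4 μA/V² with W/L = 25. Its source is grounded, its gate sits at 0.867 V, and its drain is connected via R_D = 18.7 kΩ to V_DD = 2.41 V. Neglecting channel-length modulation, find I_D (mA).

V_GS = V_G = 0.867 V, so V_ov = 0.867 − 0.484 = 0.383 V.
k_n = μ_nC_ox · (W/L) = 0.735 mA/V².
Assume saturation: I_D = ½ k_n V_ov² = 0.5 × 0.735 × 0.383² = 0.0539 mA, giving V_DS = V_DD − I_D R_D = 2.41 − 0.0539 × 18.7 = 1.4 V.
V_DS = 1.4 V ≥ V_ov = 0.383 V, confirming saturation.

I_D = 0.0539 mA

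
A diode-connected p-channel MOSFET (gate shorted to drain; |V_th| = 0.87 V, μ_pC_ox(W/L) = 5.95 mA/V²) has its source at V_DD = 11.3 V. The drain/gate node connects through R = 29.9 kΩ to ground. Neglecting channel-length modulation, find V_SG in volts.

With gate tied to drain, V_SG = V_SD ≥ V_SG − |V_th|, so the device is in saturation.
KCL at the drain: ½ k_p (V_SG − |V_th|)² = (V_DD − V_SG)/R.
Let x = V_SG − 0.87. Then 89 x² + x − 10.43 = 0, giving x = 0.337 V (positive root), so V_SG = 1.21 V.
I_D = (V_DD − V_SG)/R = (11.3 − 1.21) / 29.9 = 0.338 mA.

V_SG = 1.21 V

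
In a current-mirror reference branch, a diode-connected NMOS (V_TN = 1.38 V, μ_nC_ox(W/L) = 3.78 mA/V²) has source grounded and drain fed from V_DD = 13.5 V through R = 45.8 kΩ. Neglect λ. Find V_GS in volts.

With gate tied to drain, V_GS = V_DS ≥ V_GS − V_TN, so the device is in saturation.
KCL at the drain: ½ k_n (V_GS − V_TN)² = (V_DD − V_GS)/R.
Let x = V_GS − 1.38. Then 86.6 x² + x − 12.12 = 0, giving x = 0.368 V (positive root), so V_GS = 1.75 V.
I_D = (V_DD − V_GS)/R = (13.5 − 1.75) / 45.8 = 0.257 mA.

V_GS = 1.75 V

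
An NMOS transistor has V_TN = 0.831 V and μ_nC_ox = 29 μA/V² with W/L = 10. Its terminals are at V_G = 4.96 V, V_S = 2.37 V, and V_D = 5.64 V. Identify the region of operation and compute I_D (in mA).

Saturation; I_D = 0.449 mA

V_GS = V_G − V_S = 4.96 − 2.37 = 2.59 V; V_DS = V_D − V_S = 5.64 − 2.37 = 3.27 V.
k_n = μ_nC_ox · (W/L) = 0.29 mA/V².
V_ov = V_GS − V_TN = 2.59 − 0.831 = 1.76 V.
Since V_DS = 3.27 V ≥ V_ov = 1.76 V, the device is in saturation.
I_D = ½ k_n V_ov² = 0.5 × 0.29 × 1.76² = 0.449 mA.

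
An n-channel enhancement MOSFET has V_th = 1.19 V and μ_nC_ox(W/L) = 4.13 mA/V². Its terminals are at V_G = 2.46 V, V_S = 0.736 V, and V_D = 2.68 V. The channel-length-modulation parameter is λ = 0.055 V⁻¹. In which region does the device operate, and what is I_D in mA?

Saturation; I_D = 0.652 mA

V_GS = V_G − V_S = 2.46 − 0.736 = 1.72 V; V_DS = V_D − V_S = 2.68 − 0.736 = 1.94 V.
V_ov = V_GS − V_th = 1.72 − 1.19 = 0.534 V.
Since V_DS = 1.94 V ≥ V_ov = 0.534 V, the device is in saturation.
I_D = ½ k_n V_ov² (1 + λ V_DS) = 0.5 × 4.13 × 0.534² × (1 + 0.055 × 1.94) = 0.652 mA.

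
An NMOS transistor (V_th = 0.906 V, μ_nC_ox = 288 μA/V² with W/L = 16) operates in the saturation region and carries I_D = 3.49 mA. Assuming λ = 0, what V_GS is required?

V_GS = 2.14 V

k_n = μ_nC_ox · (W/L) = 4.608 mA/V².
In saturation I_D = ½ k_n (V_GS − V_th)², so V_GS − V_th = √(2 I_D / k_n) = √(2 × 3.49 / 4.608) = 1.23 V.
V_GS = 0.906 + 1.23 = 2.14 V.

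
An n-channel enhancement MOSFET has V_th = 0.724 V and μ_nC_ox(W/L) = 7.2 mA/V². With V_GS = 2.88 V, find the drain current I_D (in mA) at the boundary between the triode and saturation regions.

I_D = 16.7 mA

At the boundary V_DS = V_ov = V_GS − V_th = 2.88 − 0.724 = 2.16 V.
I_D = ½ k_n V_ov² = 0.5 × 7.2 × 2.16² = 16.7 mA.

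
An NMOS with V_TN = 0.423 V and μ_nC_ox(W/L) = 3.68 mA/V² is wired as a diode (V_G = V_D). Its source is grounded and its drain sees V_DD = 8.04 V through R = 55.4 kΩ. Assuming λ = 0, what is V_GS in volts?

V_GS = 0.691 V

With gate tied to drain, V_GS = V_DS ≥ V_GS − V_TN, so the device is in saturation.
KCL at the drain: ½ k_n (V_GS − V_TN)² = (V_DD − V_GS)/R.
Let x = V_GS − 0.423. Then 102 x² + x − 7.617 = 0, giving x = 0.268 V (positive root), so V_GS = 0.691 V.
I_D = (V_DD − V_GS)/R = (8.04 − 0.691) / 55.4 = 0.133 mA.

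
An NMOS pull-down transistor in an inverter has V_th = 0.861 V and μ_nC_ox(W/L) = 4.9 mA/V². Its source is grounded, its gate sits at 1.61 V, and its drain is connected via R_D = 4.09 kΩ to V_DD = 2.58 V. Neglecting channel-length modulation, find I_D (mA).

I_D = 0.586 mA

V_GS = V_G = 1.61 V, so V_ov = 1.61 − 0.861 = 0.749 V.
Assume saturation: I_D = ½ k_n V_ov² = 0.5 × 4.9 × 0.749² = 1.37 mA, giving V_DS = V_DD − I_D R_D = 2.58 − 1.37 × 4.09 = -3.04 V.
But -3.04 V < V_ov = 0.749 V, so the device is actually in triode.
In triode I_D = k_n[V_ov V_DS − ½ V_DS²] and I_D = (V_DD − V_DS)/R_D. Equating: 10 V_DS² − 16.01 V_DS + 2.58 = 0, giving V_DS = 0.182 V (the root below V_ov).
I_D = (2.58 − 0.182) / 4.09 = 0.586 mA.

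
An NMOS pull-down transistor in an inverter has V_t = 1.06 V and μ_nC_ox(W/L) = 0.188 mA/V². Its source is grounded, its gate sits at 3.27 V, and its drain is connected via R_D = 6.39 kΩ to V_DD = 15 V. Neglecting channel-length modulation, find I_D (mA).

I_D = 0.459 mA

V_GS = V_G = 3.27 V, so V_ov = 3.27 − 1.06 = 2.21 V.
Assume saturation: I_D = ½ k_n V_ov² = 0.5 × 0.188 × 2.21² = 0.459 mA, giving V_DS = V_DD − I_D R_D = 15 − 0.459 × 6.39 = 12.1 V.
V_DS = 12.1 V ≥ V_ov = 2.21 V, confirming saturation.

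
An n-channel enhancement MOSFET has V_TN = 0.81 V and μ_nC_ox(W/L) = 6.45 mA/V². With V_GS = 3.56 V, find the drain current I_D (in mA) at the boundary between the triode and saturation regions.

I_D = 24.4 mA

At the boundary V_DS = V_ov = V_GS − V_TN = 3.56 − 0.81 = 2.75 V.
I_D = ½ k_n V_ov² = 0.5 × 6.45 × 2.75² = 24.4 mA.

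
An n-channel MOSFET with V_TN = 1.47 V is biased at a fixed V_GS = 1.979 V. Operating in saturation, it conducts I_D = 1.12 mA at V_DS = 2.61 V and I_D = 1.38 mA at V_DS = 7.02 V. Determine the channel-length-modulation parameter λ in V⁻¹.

λ = 0.0610 V⁻¹

With V_GS fixed, I_D ∝ (1 + λ V_DS) in saturation, so I_D2/I_D1 = (1 + λ V_DS2)/(1 + λ V_DS1).
1.38/1.12 = 1.232 = (1 + 7.02 λ)/(1 + 2.61 λ).
Solving: λ (I_D1 V_DS2 − I_D2 V_DS1) = I_D2 − I_D1, so λ = (1.38 − 1.12) / (1.12 × 7.02 − 1.38 × 2.61) = 0.26 / 4.26 = 0.061 V⁻¹.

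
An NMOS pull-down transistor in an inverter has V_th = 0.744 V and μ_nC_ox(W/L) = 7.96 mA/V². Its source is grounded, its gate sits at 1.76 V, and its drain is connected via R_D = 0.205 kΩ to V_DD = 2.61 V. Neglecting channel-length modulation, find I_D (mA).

I_D = 4.11 mA

V_GS = V_G = 1.76 V, so V_ov = 1.76 − 0.744 = 1.02 V.
Assume saturation: I_D = ½ k_n V_ov² = 0.5 × 7.96 × 1.02² = 4.11 mA, giving V_DS = V_DD − I_D R_D = 2.61 − 4.11 × 0.205 = 1.77 V.
V_DS = 1.77 V ≥ V_ov = 1.02 V, confirming saturation.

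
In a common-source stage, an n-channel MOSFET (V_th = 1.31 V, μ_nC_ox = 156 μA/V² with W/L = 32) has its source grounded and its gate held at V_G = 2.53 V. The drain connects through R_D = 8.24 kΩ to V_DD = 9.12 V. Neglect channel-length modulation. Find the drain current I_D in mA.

I_D = 1.08 mA

V_GS = V_G = 2.53 V, so V_ov = 2.53 − 1.31 = 1.22 V.
k_n = μ_nC_ox · (W/L) = 4.992 mA/V².
Assume saturation: I_D = ½ k_n V_ov² = 0.5 × 4.992 × 1.22² = 3.72 mA, giving V_DS = V_DD − I_D R_D = 9.12 − 3.72 × 8.24 = -21.5 V.
But -21.5 V < V_ov = 1.22 V, so the device is actually in triode.
In triode I_D = k_n[V_ov V_DS − ½ V_DS²] and I_D = (V_DD − V_DS)/R_D. Equating: 20.6 V_DS² − 51.18 V_DS + 9.12 = 0, giving V_DS = 0.193 V (the root below V_ov).
I_D = (9.12 − 0.193) / 8.24 = 1.08 mA.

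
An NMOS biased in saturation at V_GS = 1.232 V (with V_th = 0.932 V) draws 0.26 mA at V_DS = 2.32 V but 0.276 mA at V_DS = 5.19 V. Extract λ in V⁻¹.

λ = 0.0226 V⁻¹

With V_GS fixed, I_D ∝ (1 + λ V_DS) in saturation, so I_D2/I_D1 = (1 + λ V_DS2)/(1 + λ V_DS1).
0.276/0.26 = 1.062 = (1 + 5.19 λ)/(1 + 2.32 λ).
Solving: λ (I_D1 V_DS2 − I_D2 V_DS1) = I_D2 − I_D1, so λ = (0.276 − 0.26) / (0.26 × 5.19 − 0.276 × 2.32) = 0.016 / 0.709 = 0.0226 V⁻¹.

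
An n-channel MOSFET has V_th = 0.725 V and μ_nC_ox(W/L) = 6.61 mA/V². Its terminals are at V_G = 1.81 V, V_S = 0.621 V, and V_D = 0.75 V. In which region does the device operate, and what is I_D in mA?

Triode; I_D = 0.341 mA

V_GS = V_G − V_S = 1.81 − 0.621 = 1.19 V; V_DS = V_D − V_S = 0.75 − 0.621 = 0.129 V.
V_ov = V_GS − V_th = 1.19 − 0.725 = 0.464 V.
Since V_DS = 0.129 V < V_ov = 0.464 V, the device is in the triode region.
I_D = k_n [V_ov · V_DS − ½ V_DS²] = 6.61 × [0.464 × 0.129 − 0.5 × 0.129²] = 0.341 mA.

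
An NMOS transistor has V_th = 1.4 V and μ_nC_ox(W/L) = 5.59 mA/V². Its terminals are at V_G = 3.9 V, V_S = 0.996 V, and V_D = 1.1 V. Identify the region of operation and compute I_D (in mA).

V_GS = V_G − V_S = 3.9 − 0.996 = 2.9 V; V_DS = V_D − V_S = 1.1 − 0.996 = 0.104 V.
V_ov = V_GS − V_th = 2.9 − 1.4 = 1.5 V.
Since V_DS = 0.104 V < V_ov = 1.5 V, the device is in the triode region.
I_D = k_n [V_ov · V_DS − ½ V_DS²] = 5.59 × [1.5 × 0.104 − 0.5 × 0.104²] = 0.844 mA.

Triode; I_D = 0.844 mA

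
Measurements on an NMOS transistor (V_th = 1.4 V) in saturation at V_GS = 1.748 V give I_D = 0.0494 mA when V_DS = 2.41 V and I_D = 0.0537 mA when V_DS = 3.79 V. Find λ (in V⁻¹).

λ = 0.0744 V⁻¹

With V_GS fixed, I_D ∝ (1 + λ V_DS) in saturation, so I_D2/I_D1 = (1 + λ V_DS2)/(1 + λ V_DS1).
0.0537/0.0494 = 1.087 = (1 + 3.79 λ)/(1 + 2.41 λ).
Solving: λ (I_D1 V_DS2 − I_D2 V_DS1) = I_D2 − I_D1, so λ = (0.0537 − 0.0494) / (0.0494 × 3.79 − 0.0537 × 2.41) = 0.0043 / 0.0578 = 0.0744 V⁻¹.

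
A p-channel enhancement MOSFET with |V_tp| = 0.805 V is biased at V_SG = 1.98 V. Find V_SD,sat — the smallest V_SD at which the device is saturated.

V_SD,sat = 1.17 V

The boundary between triode and saturation is V_SD = V_SG − |V_tp| = V_ov.
V_ov = 1.98 − 0.805 = 1.17 V.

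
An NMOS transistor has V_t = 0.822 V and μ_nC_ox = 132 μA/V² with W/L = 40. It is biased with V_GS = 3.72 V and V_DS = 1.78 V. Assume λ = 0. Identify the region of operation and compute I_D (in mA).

k_n = μ_nC_ox · (W/L) = 5.28 mA/V².
V_ov = V_GS − V_t = 3.72 − 0.822 = 2.9 V.
Since V_DS = 1.78 V < V_ov = 2.9 V, the device is in the triode region.
I_D = k_n [V_ov · V_DS − ½ V_DS²] = 5.28 × [2.9 × 1.78 − 0.5 × 1.78²] = 18.9 mA.

Triode; I_D = 18.9 mA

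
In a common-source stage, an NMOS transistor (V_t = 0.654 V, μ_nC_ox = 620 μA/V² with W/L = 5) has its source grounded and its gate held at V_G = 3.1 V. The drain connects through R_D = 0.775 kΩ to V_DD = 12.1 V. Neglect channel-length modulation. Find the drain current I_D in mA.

V_GS = V_G = 3.1 V, so V_ov = 3.1 − 0.654 = 2.45 V.
k_n = μ_nC_ox · (W/L) = 3.1 mA/V².
Assume saturation: I_D = ½ k_n V_ov² = 0.5 × 3.1 × 2.45² = 9.27 mA, giving V_DS = V_DD − I_D R_D = 12.1 − 9.27 × 0.775 = 4.91 V.
V_DS = 4.91 V ≥ V_ov = 2.45 V, confirming saturation.

I_D = 9.27 mA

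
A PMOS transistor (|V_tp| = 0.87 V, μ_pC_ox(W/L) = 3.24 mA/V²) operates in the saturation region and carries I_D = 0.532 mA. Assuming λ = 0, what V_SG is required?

V_SG = 1.44 V

In saturation I_D = ½ k_p (V_SG − |V_tp|)², so V_SG − |V_tp| = √(2 I_D / k_p) = √(2 × 0.532 / 3.24) = 0.573 V.
V_SG = 0.87 + 0.573 = 1.44 V.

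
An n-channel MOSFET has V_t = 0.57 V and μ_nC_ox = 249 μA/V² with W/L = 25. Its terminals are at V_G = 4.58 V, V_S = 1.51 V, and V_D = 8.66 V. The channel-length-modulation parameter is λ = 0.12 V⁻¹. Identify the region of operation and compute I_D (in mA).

V_GS = V_G − V_S = 4.58 − 1.51 = 3.07 V; V_DS = V_D − V_S = 8.66 − 1.51 = 7.15 V.
k_n = μ_nC_ox · (W/L) = 6.225 mA/V².
V_ov = V_GS − V_t = 3.07 − 0.57 = 2.5 V.
Since V_DS = 7.15 V ≥ V_ov = 2.5 V, the device is in saturation.
I_D = ½ k_n V_ov² (1 + λ V_DS) = 0.5 × 6.225 × 2.5² × (1 + 0.12 × 7.15) = 36.1 mA.

Saturation; I_D = 36.1 mA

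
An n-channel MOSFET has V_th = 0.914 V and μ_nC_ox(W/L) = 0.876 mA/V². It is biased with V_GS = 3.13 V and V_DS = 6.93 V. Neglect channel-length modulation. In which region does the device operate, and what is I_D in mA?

Saturation; I_D = 2.15 mA

V_ov = V_GS − V_th = 3.13 − 0.914 = 2.22 V.
Since V_DS = 6.93 V ≥ V_ov = 2.22 V, the device is in saturation.
I_D = ½ k_n V_ov² = 0.5 × 0.876 × 2.22² = 2.15 mA.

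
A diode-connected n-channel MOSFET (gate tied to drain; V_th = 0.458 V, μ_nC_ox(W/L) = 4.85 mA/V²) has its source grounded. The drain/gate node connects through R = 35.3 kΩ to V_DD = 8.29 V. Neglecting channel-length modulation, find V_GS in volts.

With gate tied to drain, V_GS = V_DS ≥ V_GS − V_th, so the device is in saturation.
KCL at the drain: ½ k_n (V_GS − V_th)² = (V_DD − V_GS)/R.
Let x = V_GS − 0.458. Then 85.6 x² + x − 7.832 = 0, giving x = 0.297 V (positive root), so V_GS = 0.755 V.
I_D = (V_DD − V_GS)/R = (8.29 − 0.755) / 35.3 = 0.213 mA.

V_GS = 0.755 V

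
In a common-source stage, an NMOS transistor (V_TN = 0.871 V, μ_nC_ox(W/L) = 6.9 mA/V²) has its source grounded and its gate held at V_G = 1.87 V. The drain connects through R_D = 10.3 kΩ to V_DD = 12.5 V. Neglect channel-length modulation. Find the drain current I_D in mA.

I_D = 1.19 mA

V_GS = V_G = 1.87 V, so V_ov = 1.87 − 0.871 = 0.999 V.
Assume saturation: I_D = ½ k_n V_ov² = 0.5 × 6.9 × 0.999² = 3.44 mA, giving V_DS = V_DD − I_D R_D = 12.5 − 3.44 × 10.3 = -23 V.
But -23 V < V_ov = 0.999 V, so the device is actually in triode.
In triode I_D = k_n[V_ov V_DS − ½ V_DS²] and I_D = (V_DD − V_DS)/R_D. Equating: 35.5 V_DS² − 72 V_DS + 12.5 = 0, giving V_DS = 0.192 V (the root below V_ov).
I_D = (12.5 − 0.192) / 10.3 = 1.19 mA.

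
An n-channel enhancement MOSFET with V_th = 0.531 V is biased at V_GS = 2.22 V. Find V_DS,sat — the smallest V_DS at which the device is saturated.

V_DS,sat = 1.69 V

The boundary between triode and saturation is V_DS = V_GS − V_th = V_ov.
V_ov = 2.22 − 0.531 = 1.69 V.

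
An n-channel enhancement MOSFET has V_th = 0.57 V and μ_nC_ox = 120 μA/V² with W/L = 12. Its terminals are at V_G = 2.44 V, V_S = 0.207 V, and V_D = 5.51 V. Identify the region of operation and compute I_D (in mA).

Saturation; I_D = 1.99 mA

V_GS = V_G − V_S = 2.44 − 0.207 = 2.23 V; V_DS = V_D − V_S = 5.51 − 0.207 = 5.3 V.
k_n = μ_nC_ox · (W/L) = 1.44 mA/V².
V_ov = V_GS − V_th = 2.23 − 0.57 = 1.66 V.
Since V_DS = 5.3 V ≥ V_ov = 1.66 V, the device is in saturation.
I_D = ½ k_n V_ov² = 0.5 × 1.44 × 1.66² = 1.99 mA.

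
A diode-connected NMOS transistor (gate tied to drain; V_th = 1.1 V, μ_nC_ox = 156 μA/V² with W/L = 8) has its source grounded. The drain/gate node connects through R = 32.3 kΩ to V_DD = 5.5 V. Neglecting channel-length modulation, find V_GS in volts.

With gate tied to drain, V_GS = V_DS ≥ V_GS − V_th, so the device is in saturation.
k_n = μ_nC_ox · (W/L) = 1.248 mA/V².
KCL at the drain: ½ k_n (V_GS − V_th)² = (V_DD − V_GS)/R.
Let x = V_GS − 1.1. Then 20.2 x² + x − 4.4 = 0, giving x = 0.443 V (positive root), so V_GS = 1.54 V.
I_D = (V_DD − V_GS)/R = (5.5 − 1.54) / 32.3 = 0.123 mA.

V_GS = 1.54 V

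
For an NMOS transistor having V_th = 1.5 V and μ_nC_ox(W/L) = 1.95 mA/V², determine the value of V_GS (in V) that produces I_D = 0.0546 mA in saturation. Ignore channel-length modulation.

V_GS = 1.74 V

In saturation I_D = ½ k_n (V_GS − V_th)², so V_GS − V_th = √(2 I_D / k_n) = √(2 × 0.0546 / 1.95) = 0.237 V.
V_GS = 1.5 + 0.237 = 1.74 V.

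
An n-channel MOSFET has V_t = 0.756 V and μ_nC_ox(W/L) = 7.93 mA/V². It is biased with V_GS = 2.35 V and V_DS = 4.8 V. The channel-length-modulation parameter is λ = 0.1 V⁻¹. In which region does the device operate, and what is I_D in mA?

V_ov = V_GS − V_t = 2.35 − 0.756 = 1.59 V.
Since V_DS = 4.8 V ≥ V_ov = 1.59 V, the device is in saturation.
I_D = ½ k_n V_ov² (1 + λ V_DS) = 0.5 × 7.93 × 1.59² × (1 + 0.1 × 4.8) = 14.9 mA.

Saturation; I_D = 14.9 mA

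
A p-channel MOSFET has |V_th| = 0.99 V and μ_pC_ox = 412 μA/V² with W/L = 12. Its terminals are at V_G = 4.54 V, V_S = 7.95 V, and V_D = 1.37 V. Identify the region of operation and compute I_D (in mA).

Saturation; I_D = 14.5 mA

V_SG = V_S − V_G = 7.95 − 4.54 = 3.41 V; V_SD = V_S − V_D = 7.95 − 1.37 = 6.58 V.
k_p = μ_pC_ox · (W/L) = 4.944 mA/V².
V_ov = V_SG − |V_th| = 3.41 − 0.99 = 2.42 V.
Since V_SD = 6.58 V ≥ V_ov = 2.42 V, the device is in saturation.
I_D = ½ k_p V_ov² = 0.5 × 4.944 × 2.42² = 14.5 mA.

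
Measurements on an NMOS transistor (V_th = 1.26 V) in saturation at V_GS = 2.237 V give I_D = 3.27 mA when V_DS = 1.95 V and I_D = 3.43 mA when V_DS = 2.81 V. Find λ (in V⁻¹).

With V_GS fixed, I_D ∝ (1 + λ V_DS) in saturation, so I_D2/I_D1 = (1 + λ V_DS2)/(1 + λ V_DS1).
3.43/3.27 = 1.049 = (1 + 2.81 λ)/(1 + 1.95 λ).
Solving: λ (I_D1 V_DS2 − I_D2 V_DS1) = I_D2 − I_D1, so λ = (3.43 − 3.27) / (3.27 × 2.81 − 3.43 × 1.95) = 0.16 / 2.5 = 0.064 V⁻¹.

λ = 0.0640 V⁻¹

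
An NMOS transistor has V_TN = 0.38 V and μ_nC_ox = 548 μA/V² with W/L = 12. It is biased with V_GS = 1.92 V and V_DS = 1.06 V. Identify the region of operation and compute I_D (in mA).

Triode; I_D = 7.04 mA

k_n = μ_nC_ox · (W/L) = 6.576 mA/V².
V_ov = V_GS − V_TN = 1.92 − 0.38 = 1.54 V.
Since V_DS = 1.06 V < V_ov = 1.54 V, the device is in the triode region.
I_D = k_n [V_ov · V_DS − ½ V_DS²] = 6.576 × [1.54 × 1.06 − 0.5 × 1.06²] = 7.04 mA.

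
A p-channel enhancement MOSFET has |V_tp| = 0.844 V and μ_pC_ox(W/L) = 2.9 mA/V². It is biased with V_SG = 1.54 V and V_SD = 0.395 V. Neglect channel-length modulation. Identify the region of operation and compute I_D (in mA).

V_ov = V_SG − |V_tp| = 1.54 − 0.844 = 0.696 V.
Since V_SD = 0.395 V < V_ov = 0.696 V, the device is in the triode region.
I_D = k_p [V_ov · V_SD − ½ V_SD²] = 2.9 × [0.696 × 0.395 − 0.5 × 0.395²] = 0.571 mA.

Triode; I_D = 0.571 mA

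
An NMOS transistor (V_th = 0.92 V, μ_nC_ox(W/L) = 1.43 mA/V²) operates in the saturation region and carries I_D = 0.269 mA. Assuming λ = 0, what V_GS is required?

V_GS = 1.53 V

In saturation I_D = ½ k_n (V_GS − V_th)², so V_GS − V_th = √(2 I_D / k_n) = √(2 × 0.269 / 1.43) = 0.613 V.
V_GS = 0.92 + 0.613 = 1.53 V.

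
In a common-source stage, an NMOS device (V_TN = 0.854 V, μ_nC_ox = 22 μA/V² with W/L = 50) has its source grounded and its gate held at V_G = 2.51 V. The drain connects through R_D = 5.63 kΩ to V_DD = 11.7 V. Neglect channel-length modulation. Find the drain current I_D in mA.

V_GS = V_G = 2.51 V, so V_ov = 2.51 − 0.854 = 1.66 V.
k_n = μ_nC_ox · (W/L) = 1.1 mA/V².
Assume saturation: I_D = ½ k_n V_ov² = 0.5 × 1.1 × 1.66² = 1.51 mA, giving V_DS = V_DD − I_D R_D = 11.7 − 1.51 × 5.63 = 3.21 V.
V_DS = 3.21 V ≥ V_ov = 1.66 V, confirming saturation.

I_D = 1.51 mA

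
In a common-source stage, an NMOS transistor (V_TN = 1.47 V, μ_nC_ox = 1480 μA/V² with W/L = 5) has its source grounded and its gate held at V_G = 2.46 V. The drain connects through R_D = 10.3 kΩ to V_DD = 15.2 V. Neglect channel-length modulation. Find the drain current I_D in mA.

V_GS = V_G = 2.46 V, so V_ov = 2.46 − 1.47 = 0.99 V.
k_n = μ_nC_ox · (W/L) = 7.4 mA/V².
Assume saturation: I_D = ½ k_n V_ov² = 0.5 × 7.4 × 0.99² = 3.63 mA, giving V_DS = V_DD − I_D R_D = 15.2 − 3.63 × 10.3 = -22.2 V.
But -22.2 V < V_ov = 0.99 V, so the device is actually in triode.
In triode I_D = k_n[V_ov V_DS − ½ V_DS²] and I_D = (V_DD − V_DS)/R_D. Equating: 38.1 V_DS² − 76.46 V_DS + 15.2 = 0, giving V_DS = 0.224 V (the root below V_ov).
I_D = (15.2 − 0.224) / 10.3 = 1.45 mA.

I_D = 1.45 mA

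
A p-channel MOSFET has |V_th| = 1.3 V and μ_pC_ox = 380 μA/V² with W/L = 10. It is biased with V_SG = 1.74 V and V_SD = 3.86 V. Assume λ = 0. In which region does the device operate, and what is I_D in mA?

k_p = μ_pC_ox · (W/L) = 3.8 mA/V².
V_ov = V_SG − |V_th| = 1.74 − 1.3 = 0.44 V.
Since V_SD = 3.86 V ≥ V_ov = 0.44 V, the device is in saturation.
I_D = ½ k_p V_ov² = 0.5 × 3.8 × 0.44² = 0.368 mA.

Saturation; I_D = 0.368 mA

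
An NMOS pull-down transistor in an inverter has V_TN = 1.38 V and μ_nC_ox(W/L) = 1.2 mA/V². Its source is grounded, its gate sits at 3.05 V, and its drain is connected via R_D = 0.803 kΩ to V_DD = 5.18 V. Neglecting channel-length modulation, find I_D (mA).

I_D = 1.67 mA

V_GS = V_G = 3.05 V, so V_ov = 3.05 − 1.38 = 1.67 V.
Assume saturation: I_D = ½ k_n V_ov² = 0.5 × 1.2 × 1.67² = 1.67 mA, giving V_DS = V_DD − I_D R_D = 5.18 − 1.67 × 0.803 = 3.84 V.
V_DS = 3.84 V ≥ V_ov = 1.67 V, confirming saturation.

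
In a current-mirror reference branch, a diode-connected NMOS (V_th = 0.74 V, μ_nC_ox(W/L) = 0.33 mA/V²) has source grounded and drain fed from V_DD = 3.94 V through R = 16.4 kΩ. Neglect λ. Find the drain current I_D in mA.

With gate tied to drain, V_GS = V_DS ≥ V_GS − V_th, so the device is in saturation.
KCL at the drain: ½ k_n (V_GS − V_th)² = (V_DD − V_GS)/R.
Let x = V_GS − 0.74. Then 2.71 x² + x − 3.2 = 0, giving x = 0.918 V (positive root), so V_GS = 1.66 V.
I_D = (V_DD − V_GS)/R = (3.94 − 1.66) / 16.4 = 0.139 mA.

I_D = 0.139 mA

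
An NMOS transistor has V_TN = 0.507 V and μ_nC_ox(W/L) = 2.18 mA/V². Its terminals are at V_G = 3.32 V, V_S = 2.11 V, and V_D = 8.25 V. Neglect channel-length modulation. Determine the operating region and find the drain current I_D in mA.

Saturation; I_D = 0.539 mA

V_GS = V_G − V_S = 3.32 − 2.11 = 1.21 V; V_DS = V_D − V_S = 8.25 − 2.11 = 6.14 V.
V_ov = V_GS − V_TN = 1.21 − 0.507 = 0.703 V.
Since V_DS = 6.14 V ≥ V_ov = 0.703 V, the device is in saturation.
I_D = ½ k_n V_ov² = 0.5 × 2.18 × 0.703² = 0.539 mA.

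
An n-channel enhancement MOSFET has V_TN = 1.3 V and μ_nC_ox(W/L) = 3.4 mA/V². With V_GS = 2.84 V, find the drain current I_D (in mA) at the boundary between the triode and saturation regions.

At the boundary V_DS = V_ov = V_GS − V_TN = 2.84 − 1.3 = 1.54 V.
I_D = ½ k_n V_ov² = 0.5 × 3.4 × 1.54² = 4.03 mA.

I_D = 4.03 mA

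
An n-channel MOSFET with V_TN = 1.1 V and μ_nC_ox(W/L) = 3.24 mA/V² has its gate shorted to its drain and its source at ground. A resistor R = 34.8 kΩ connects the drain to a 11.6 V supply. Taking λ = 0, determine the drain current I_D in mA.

With gate tied to drain, V_GS = V_DS ≥ V_GS − V_TN, so the device is in saturation.
KCL at the drain: ½ k_n (V_GS − V_TN)² = (V_DD − V_GS)/R.
Let x = V_GS − 1.1. Then 56.4 x² + x − 10.5 = 0, giving x = 0.423 V (positive root), so V_GS = 1.52 V.
I_D = (V_DD − V_GS)/R = (11.6 − 1.52) / 34.8 = 0.29 mA.

I_D = 0.290 mA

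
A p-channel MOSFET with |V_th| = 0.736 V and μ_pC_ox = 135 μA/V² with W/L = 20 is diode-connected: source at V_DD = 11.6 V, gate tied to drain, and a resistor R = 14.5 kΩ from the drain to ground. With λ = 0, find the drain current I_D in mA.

With gate tied to drain, V_SG = V_SD ≥ V_SG − |V_th|, so the device is in saturation.
k_p = μ_pC_ox · (W/L) = 2.7 mA/V².
KCL at the drain: ½ k_p (V_SG − |V_th|)² = (V_DD − V_SG)/R.
Let x = V_SG − 0.736. Then 19.6 x² + x − 10.86 = 0, giving x = 0.72 V (positive root), so V_SG = 1.46 V.
I_D = (V_DD − V_SG)/R = (11.6 − 1.46) / 14.5 = 0.7 mA.

I_D = 0.700 mA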